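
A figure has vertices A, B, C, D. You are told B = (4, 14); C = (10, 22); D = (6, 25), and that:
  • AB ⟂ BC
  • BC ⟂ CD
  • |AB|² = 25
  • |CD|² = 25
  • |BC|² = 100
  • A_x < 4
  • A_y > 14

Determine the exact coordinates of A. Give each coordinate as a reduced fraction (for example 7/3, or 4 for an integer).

A = (0, 17)

1. A_x = 0  [[AB ⟂ BC ⇒ -6x-8y+136=0] ∩ [|A−(4, 14)|²=25]]
2. A_y = 17  [[AB ⟂ BC ⇒ -6x-8y+136=0] ∩ [|A−(4, 14)|²=25]]
   so A = (0, 17)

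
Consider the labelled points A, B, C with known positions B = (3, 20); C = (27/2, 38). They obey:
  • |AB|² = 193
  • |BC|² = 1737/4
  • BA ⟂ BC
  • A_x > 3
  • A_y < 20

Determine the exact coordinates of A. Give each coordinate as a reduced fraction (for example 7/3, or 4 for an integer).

A = (15, 13)

1. A_x = 15  [[BA ⟂ BC ⇒ 21/2x+18y-783/2=0] ∩ [|A−(3, 20)|²=193]]
2. A_y = 13  [[BA ⟂ BC ⇒ 21/2x+18y-783/2=0] ∩ [|A−(3, 20)|²=193]]
   so A = (15, 13)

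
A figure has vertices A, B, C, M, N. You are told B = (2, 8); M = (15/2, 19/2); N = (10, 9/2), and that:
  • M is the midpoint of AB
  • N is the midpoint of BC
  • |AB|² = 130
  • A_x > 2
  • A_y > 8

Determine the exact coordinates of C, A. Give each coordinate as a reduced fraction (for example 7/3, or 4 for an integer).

1. A_x = 13  [A = 2·M−B = 2·(15/2, 19/2)−(2, 8)]
2. A_y = 11  [A = 2·M−B = 2·(15/2, 19/2)−(2, 8)]
   so A = (13, 11)
3. C_x = 18  [C = 2·N−B = 2·(10, 9/2)−(2, 8)]
4. C_y = 1  [C = 2·N−B = 2·(10, 9/2)−(2, 8)]
   so C = (18, 1)

C = (18, 1)
A = (13, 11)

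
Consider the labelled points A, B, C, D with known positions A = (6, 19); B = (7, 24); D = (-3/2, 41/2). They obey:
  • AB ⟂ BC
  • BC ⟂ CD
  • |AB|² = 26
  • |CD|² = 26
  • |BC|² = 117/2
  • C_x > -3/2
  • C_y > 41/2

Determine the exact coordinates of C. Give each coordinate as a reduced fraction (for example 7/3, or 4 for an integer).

C = (-1/2, 51/2)

1. C_x = -1/2  [[AB ⟂ BC ⇒ 1x+5y-127=0] ∩ [|C−(-3/2, 41/2)|²=26]]
2. C_y = 51/2  [[AB ⟂ BC ⇒ 1x+5y-127=0] ∩ [|C−(-3/2, 41/2)|²=26]]
   so C = (-1/2, 51/2)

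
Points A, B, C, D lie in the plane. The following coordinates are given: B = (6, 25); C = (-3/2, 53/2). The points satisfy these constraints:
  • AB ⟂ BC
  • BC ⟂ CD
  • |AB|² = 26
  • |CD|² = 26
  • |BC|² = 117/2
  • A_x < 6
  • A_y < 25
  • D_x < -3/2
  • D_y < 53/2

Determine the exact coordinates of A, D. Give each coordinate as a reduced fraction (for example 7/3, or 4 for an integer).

A = (5, 20)
D = (-5/2, 43/2)

1. A_x = 5  [[AB ⟂ BC ⇒ 15/2x-3/2y-15/2=0] ∩ [|A−(6, 25)|²=26]]
2. A_y = 20  [[AB ⟂ BC ⇒ 15/2x-3/2y-15/2=0] ∩ [|A−(6, 25)|²=26]]
   so A = (5, 20)
3. D_x = -5/2  [[BC ⟂ CD ⇒ -15/2x+3/2y-51=0] ∩ [|D−(-3/2, 53/2)|²=26]]
4. D_y = 43/2  [[BC ⟂ CD ⇒ -15/2x+3/2y-51=0] ∩ [|D−(-3/2, 53/2)|²=26]]
   so D = (-5/2, 43/2)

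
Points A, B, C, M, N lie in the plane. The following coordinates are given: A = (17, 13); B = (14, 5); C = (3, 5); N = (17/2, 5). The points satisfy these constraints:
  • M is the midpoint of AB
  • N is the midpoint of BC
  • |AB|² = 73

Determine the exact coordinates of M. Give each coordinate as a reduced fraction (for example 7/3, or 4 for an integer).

M = (31/2, 9)

1. M_x = 31/2  [2·M = A+B = (17, 13)+(14, 5)]
2. M_y = 9  [2·M = A+B = (17, 13)+(14, 5)]
   so M = (31/2, 9)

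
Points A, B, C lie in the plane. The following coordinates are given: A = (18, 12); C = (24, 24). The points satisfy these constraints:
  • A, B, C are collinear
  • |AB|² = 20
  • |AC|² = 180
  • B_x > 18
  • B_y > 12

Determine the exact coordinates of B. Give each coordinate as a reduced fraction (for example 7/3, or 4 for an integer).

1. B_x = 20  [[A, B, C are collinear ⇒ 12x-6y-144=0] ∩ [|B−(18, 12)|²=20]]
2. B_y = 16  [[A, B, C are collinear ⇒ 12x-6y-144=0] ∩ [|B−(18, 12)|²=20]]
   so B = (20, 16)

B = (20, 16)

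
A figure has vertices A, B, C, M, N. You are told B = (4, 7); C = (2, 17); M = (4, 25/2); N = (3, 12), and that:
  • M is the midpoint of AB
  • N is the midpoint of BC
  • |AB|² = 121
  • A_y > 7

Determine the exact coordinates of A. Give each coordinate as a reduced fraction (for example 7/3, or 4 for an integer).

1. A_x = 4  [A = 2·M−B = 2·(4, 25/2)−(4, 7)]
2. A_y = 18  [A = 2·M−B = 2·(4, 25/2)−(4, 7)]
   so A = (4, 18)

A = (4, 18)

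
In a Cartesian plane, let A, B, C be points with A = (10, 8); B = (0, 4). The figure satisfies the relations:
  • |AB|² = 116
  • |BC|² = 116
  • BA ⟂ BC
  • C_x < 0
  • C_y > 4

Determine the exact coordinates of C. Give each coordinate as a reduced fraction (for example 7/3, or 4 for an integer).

C = (-4, 14)

1. C_x = -4  [[BA ⟂ BC ⇒ 10x+4y-16=0] ∩ [|C−(0, 4)|²=116]]
2. C_y = 14  [[BA ⟂ BC ⇒ 10x+4y-16=0] ∩ [|C−(0, 4)|²=116]]
   so C = (-4, 14)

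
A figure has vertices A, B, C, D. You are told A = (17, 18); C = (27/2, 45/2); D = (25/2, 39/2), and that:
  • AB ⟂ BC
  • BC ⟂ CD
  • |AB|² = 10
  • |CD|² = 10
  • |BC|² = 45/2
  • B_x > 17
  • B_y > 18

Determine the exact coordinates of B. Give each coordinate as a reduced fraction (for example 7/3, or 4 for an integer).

1. B_x = 18  [[BC ⟂ CD ⇒ 1x+3y-81=0] ∩ [|B−(17, 18)|²=10]]
2. B_y = 21  [[BC ⟂ CD ⇒ 1x+3y-81=0] ∩ [|B−(17, 18)|²=10]]
   so B = (18, 21)

B = (18, 21)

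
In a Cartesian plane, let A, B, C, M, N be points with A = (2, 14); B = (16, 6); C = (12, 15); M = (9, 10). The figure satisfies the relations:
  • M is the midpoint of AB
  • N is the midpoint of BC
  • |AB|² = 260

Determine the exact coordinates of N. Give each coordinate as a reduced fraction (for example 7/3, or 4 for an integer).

1. N_x = 14  [2·N = B+C = (16, 6)+(12, 15)]
2. N_y = 21/2  [2·N = B+C = (16, 6)+(12, 15)]
   so N = (14, 21/2)

N = (14, 21/2)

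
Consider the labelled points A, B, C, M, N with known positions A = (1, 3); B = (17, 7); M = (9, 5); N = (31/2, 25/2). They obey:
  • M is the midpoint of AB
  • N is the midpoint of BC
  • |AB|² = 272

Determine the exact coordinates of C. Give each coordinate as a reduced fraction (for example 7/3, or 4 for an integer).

C = (14, 18)

1. C_x = 14  [C = 2·N−B = 2·(31/2, 25/2)−(17, 7)]
2. C_y = 18  [C = 2·N−B = 2·(31/2, 25/2)−(17, 7)]
   so C = (14, 18)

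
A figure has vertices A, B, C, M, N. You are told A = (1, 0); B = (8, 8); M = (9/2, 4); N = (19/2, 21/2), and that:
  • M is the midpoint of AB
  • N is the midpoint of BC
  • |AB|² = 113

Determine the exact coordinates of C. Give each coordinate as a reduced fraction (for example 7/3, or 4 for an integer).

1. C_x = 11  [C = 2·N−B = 2·(19/2, 21/2)−(8, 8)]
2. C_y = 13  [C = 2·N−B = 2·(19/2, 21/2)−(8, 8)]
   so C = (11, 13)

C = (11, 13)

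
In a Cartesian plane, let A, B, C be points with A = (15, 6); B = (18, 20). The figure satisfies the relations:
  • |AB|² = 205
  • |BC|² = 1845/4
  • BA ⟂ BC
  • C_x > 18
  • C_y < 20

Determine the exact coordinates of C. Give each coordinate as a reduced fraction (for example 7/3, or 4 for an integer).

1. C_x = 39  [[BA ⟂ BC ⇒ -3x-14y+334=0] ∩ [|C−(18, 20)|²=1845/4]]
2. C_y = 31/2  [[BA ⟂ BC ⇒ -3x-14y+334=0] ∩ [|C−(18, 20)|²=1845/4]]
   so C = (39, 31/2)

C = (39, 31/2)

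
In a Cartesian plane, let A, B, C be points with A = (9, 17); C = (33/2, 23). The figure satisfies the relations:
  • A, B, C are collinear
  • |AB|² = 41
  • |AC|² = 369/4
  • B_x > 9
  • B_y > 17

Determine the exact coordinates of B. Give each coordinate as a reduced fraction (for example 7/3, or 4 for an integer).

B = (14, 21)

1. B_x = 14  [[A, B, C are collinear ⇒ 6x-15/2y+147/2=0] ∩ [|B−(9, 17)|²=41]]
2. B_y = 21  [[A, B, C are collinear ⇒ 6x-15/2y+147/2=0] ∩ [|B−(9, 17)|²=41]]
   so B = (14, 21)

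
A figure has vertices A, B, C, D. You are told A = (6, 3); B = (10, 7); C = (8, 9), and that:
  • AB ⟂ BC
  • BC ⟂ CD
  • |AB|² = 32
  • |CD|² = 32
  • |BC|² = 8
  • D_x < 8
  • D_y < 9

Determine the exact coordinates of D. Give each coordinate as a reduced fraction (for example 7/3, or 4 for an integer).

D = (4, 5)

1. D_x = 4  [[BC ⟂ CD ⇒ -2x+2y-2=0] ∩ [|D−(8, 9)|²=32]]
2. D_y = 5  [[BC ⟂ CD ⇒ -2x+2y-2=0] ∩ [|D−(8, 9)|²=32]]
   so D = (4, 5)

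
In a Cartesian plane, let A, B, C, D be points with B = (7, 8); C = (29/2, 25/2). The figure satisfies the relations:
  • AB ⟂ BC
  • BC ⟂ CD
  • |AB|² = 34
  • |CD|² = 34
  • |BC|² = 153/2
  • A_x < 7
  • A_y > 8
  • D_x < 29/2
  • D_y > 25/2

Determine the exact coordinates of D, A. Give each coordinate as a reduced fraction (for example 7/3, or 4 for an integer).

1. D_x = 23/2  [[BC ⟂ CD ⇒ 15/2x+9/2y-165=0] ∩ [|D−(29/2, 25/2)|²=34]]
2. D_y = 35/2  [[BC ⟂ CD ⇒ 15/2x+9/2y-165=0] ∩ [|D−(29/2, 25/2)|²=34]]
   so D = (23/2, 35/2)
3. A_x = 4  [[AB ⟂ BC ⇒ -15/2x-9/2y+177/2=0] ∩ [|A−(7, 8)|²=34]]
4. A_y = 13  [[AB ⟂ BC ⇒ -15/2x-9/2y+177/2=0] ∩ [|A−(7, 8)|²=34]]
   so A = (4, 13)

D = (23/2, 35/2)
A = (4, 13)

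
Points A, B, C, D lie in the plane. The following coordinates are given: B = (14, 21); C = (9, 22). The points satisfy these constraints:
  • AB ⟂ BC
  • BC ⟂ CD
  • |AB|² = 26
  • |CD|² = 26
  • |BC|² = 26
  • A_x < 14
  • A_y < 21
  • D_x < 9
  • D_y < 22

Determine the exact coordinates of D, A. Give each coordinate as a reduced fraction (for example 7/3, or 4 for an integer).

1. D_x = 8  [[BC ⟂ CD ⇒ -5x+1y+23=0] ∩ [|D−(9, 22)|²=26]]
2. D_y = 17  [[BC ⟂ CD ⇒ -5x+1y+23=0] ∩ [|D−(9, 22)|²=26]]
   so D = (8, 17)
3. A_x = 13  [[AB ⟂ BC ⇒ 5x-1y-49=0] ∩ [|A−(14, 21)|²=26]]
4. A_y = 16  [[AB ⟂ BC ⇒ 5x-1y-49=0] ∩ [|A−(14, 21)|²=26]]
   so A = (13, 16)

D = (8, 17)
A = (13, 16)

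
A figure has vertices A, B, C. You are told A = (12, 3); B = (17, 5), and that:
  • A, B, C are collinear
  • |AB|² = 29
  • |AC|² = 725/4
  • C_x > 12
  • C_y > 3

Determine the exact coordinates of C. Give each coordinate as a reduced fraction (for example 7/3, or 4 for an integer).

1. C_x = 49/2  [[A, B, C are collinear ⇒ -2x+5y+9=0] ∩ [|C−(12, 3)|²=725/4]]
2. C_y = 8  [[A, B, C are collinear ⇒ -2x+5y+9=0] ∩ [|C−(12, 3)|²=725/4]]
   so C = (49/2, 8)

C = (49/2, 8)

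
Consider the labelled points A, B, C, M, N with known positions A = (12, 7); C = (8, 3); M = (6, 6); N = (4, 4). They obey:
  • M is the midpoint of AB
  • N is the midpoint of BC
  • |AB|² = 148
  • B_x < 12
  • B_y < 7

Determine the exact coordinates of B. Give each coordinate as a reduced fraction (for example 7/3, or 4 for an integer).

1. B_x = 0  [B = 2·M−A = 2·(6, 6)−(12, 7)]
2. B_y = 5  [B = 2·M−A = 2·(6, 6)−(12, 7)]
   so B = (0, 5)

B = (0, 5)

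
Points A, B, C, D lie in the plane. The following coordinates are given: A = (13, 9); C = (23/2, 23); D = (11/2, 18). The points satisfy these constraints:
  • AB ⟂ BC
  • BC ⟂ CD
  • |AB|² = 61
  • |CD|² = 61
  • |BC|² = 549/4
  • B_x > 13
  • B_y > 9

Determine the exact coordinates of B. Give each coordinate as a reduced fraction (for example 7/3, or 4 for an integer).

1. B_x = 19  [[BC ⟂ CD ⇒ 6x+5y-184=0] ∩ [|B−(13, 9)|²=61]]
2. B_y = 14  [[BC ⟂ CD ⇒ 6x+5y-184=0] ∩ [|B−(13, 9)|²=61]]
   so B = (19, 14)

B = (19, 14)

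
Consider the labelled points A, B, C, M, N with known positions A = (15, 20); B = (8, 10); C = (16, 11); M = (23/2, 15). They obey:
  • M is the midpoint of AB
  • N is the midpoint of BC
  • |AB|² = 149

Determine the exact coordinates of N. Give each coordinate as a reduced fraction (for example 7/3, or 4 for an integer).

1. N_x = 12  [2·N = B+C = (8, 10)+(16, 11)]
2. N_y = 21/2  [2·N = B+C = (8, 10)+(16, 11)]
   so N = (12, 21/2)

N = (12, 21/2)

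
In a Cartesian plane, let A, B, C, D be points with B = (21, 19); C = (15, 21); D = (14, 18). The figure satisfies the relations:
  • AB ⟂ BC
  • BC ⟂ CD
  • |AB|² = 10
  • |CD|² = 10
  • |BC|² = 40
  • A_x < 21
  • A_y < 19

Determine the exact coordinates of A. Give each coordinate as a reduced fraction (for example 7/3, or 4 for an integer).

A = (20, 16)

1. A_x = 20  [[AB ⟂ BC ⇒ 6x-2y-88=0] ∩ [|A−(21, 19)|²=10]]
2. A_y = 16  [[AB ⟂ BC ⇒ 6x-2y-88=0] ∩ [|A−(21, 19)|²=10]]
   so A = (20, 16)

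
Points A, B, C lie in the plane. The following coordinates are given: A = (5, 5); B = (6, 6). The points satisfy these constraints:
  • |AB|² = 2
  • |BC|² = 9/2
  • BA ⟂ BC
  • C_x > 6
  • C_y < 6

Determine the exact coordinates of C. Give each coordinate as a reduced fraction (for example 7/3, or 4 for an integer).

C = (15/2, 9/2)

1. C_x = 15/2  [[BA ⟂ BC ⇒ -1x-1y+12=0] ∩ [|C−(6, 6)|²=9/2]]
2. C_y = 9/2  [[BA ⟂ BC ⇒ -1x-1y+12=0] ∩ [|C−(6, 6)|²=9/2]]
   so C = (15/2, 9/2)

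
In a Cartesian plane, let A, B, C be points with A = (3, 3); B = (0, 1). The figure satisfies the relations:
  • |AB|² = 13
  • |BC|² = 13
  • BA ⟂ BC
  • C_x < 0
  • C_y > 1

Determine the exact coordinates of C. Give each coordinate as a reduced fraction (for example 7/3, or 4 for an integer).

C = (-2, 4)

1. C_x = -2  [[BA ⟂ BC ⇒ 3x+2y-2=0] ∩ [|C−(0, 1)|²=13]]
2. C_y = 4  [[BA ⟂ BC ⇒ 3x+2y-2=0] ∩ [|C−(0, 1)|²=13]]
   so C = (-2, 4)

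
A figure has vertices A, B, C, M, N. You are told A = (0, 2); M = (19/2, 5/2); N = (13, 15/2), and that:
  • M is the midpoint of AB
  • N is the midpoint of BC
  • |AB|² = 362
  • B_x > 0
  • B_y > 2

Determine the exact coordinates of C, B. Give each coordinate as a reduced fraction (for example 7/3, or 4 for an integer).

1. B_x = 19  [B = 2·M−A = 2·(19/2, 5/2)−(0, 2)]
2. B_y = 3  [B = 2·M−A = 2·(19/2, 5/2)−(0, 2)]
   so B = (19, 3)
3. C_x = 7  [C = 2·N−B = 2·(13, 15/2)−(19, 3)]
4. C_y = 12  [C = 2·N−B = 2·(13, 15/2)−(19, 3)]
   so C = (7, 12)

C = (7, 12)
B = (19, 3)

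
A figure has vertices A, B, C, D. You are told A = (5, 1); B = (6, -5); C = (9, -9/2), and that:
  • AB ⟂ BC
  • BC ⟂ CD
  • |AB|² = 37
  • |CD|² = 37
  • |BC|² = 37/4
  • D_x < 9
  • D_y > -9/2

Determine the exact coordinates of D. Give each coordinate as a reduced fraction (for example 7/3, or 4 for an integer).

D = (8, 3/2)

1. D_x = 8  [[BC ⟂ CD ⇒ 3x+1/2y-99/4=0] ∩ [|D−(9, -9/2)|²=37]]
2. D_y = 3/2  [[BC ⟂ CD ⇒ 3x+1/2y-99/4=0] ∩ [|D−(9, -9/2)|²=37]]
   so D = (8, 3/2)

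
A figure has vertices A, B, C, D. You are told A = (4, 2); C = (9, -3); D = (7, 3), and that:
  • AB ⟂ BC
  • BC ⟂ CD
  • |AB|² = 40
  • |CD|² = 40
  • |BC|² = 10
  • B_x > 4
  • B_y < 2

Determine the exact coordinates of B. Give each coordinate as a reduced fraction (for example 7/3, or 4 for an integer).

B = (6, -4)

1. B_x = 6  [[BC ⟂ CD ⇒ 2x-6y-36=0] ∩ [|B−(4, 2)|²=40]]
2. B_y = -4  [[BC ⟂ CD ⇒ 2x-6y-36=0] ∩ [|B−(4, 2)|²=40]]
   so B = (6, -4)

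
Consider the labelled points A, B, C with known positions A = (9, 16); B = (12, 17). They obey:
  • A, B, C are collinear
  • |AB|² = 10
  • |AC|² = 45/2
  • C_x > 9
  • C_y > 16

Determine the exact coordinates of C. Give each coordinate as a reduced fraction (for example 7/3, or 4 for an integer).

C = (27/2, 35/2)

1. C_x = 27/2  [[A, B, C are collinear ⇒ -1x+3y-39=0] ∩ [|C−(9, 16)|²=45/2]]
2. C_y = 35/2  [[A, B, C are collinear ⇒ -1x+3y-39=0] ∩ [|C−(9, 16)|²=45/2]]
   so C = (27/2, 35/2)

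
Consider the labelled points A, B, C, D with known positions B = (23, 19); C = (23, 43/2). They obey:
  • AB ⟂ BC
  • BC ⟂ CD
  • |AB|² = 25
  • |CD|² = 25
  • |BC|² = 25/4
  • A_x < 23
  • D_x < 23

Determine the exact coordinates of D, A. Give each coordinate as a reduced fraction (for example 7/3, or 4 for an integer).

1. D_x = 18  [[BC ⟂ CD ⇒ 5/2y-215/4=0] ∩ [|D−(23, 43/2)|²=25]]
2. D_y = 43/2  [[BC ⟂ CD ⇒ 5/2y-215/4=0] ∩ [|D−(23, 43/2)|²=25]]
   so D = (18, 43/2)
3. A_x = 18  [[AB ⟂ BC ⇒ -5/2y+95/2=0] ∩ [|A−(23, 19)|²=25]]
4. A_y = 19  [[AB ⟂ BC ⇒ -5/2y+95/2=0] ∩ [|A−(23, 19)|²=25]]
   so A = (18, 19)

D = (18, 43/2)
A = (18, 19)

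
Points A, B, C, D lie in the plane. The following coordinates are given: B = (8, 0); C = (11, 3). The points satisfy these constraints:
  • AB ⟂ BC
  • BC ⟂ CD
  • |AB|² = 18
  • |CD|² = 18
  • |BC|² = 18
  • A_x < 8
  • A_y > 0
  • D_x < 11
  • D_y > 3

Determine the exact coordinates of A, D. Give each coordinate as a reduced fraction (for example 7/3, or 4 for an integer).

A = (5, 3)
D = (8, 6)

1. A_x = 5  [[AB ⟂ BC ⇒ -3x-3y+24=0] ∩ [|A−(8, 0)|²=18]]
2. A_y = 3  [[AB ⟂ BC ⇒ -3x-3y+24=0] ∩ [|A−(8, 0)|²=18]]
   so A = (5, 3)
3. D_x = 8  [[BC ⟂ CD ⇒ 3x+3y-42=0] ∩ [|D−(11, 3)|²=18]]
4. D_y = 6  [[BC ⟂ CD ⇒ 3x+3y-42=0] ∩ [|D−(11, 3)|²=18]]
   so D = (8, 6)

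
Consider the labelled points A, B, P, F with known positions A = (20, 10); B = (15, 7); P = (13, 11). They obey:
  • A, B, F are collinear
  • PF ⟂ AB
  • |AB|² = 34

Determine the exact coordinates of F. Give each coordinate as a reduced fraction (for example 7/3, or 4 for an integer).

1. F_x = 260/17  [[A, B, F are collinear ⇒ 3x-5y-10=0] ∩ [PF ⟂ AB ⇒ -5x-3y+98=0]]
2. F_y = 122/17  [[A, B, F are collinear ⇒ 3x-5y-10=0] ∩ [PF ⟂ AB ⇒ -5x-3y+98=0]]
   so F = (260/17, 122/17)

F = (260/17, 122/17)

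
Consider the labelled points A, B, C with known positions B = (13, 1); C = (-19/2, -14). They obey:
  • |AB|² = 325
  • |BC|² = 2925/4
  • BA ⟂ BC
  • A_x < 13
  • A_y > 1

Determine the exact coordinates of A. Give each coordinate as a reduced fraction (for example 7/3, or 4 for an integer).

1. A_x = 3  [[BA ⟂ BC ⇒ -45/2x-15y+615/2=0] ∩ [|A−(13, 1)|²=325]]
2. A_y = 16  [[BA ⟂ BC ⇒ -45/2x-15y+615/2=0] ∩ [|A−(13, 1)|²=325]]
   so A = (3, 16)

A = (3, 16)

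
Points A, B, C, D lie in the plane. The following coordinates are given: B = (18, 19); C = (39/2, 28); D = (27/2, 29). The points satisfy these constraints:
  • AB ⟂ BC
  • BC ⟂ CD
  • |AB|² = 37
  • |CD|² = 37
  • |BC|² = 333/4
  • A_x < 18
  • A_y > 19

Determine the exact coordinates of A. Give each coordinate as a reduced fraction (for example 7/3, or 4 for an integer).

A = (12, 20)

1. A_x = 12  [[AB ⟂ BC ⇒ -3/2x-9y+198=0] ∩ [|A−(18, 19)|²=37]]
2. A_y = 20  [[AB ⟂ BC ⇒ -3/2x-9y+198=0] ∩ [|A−(18, 19)|²=37]]
   so A = (12, 20)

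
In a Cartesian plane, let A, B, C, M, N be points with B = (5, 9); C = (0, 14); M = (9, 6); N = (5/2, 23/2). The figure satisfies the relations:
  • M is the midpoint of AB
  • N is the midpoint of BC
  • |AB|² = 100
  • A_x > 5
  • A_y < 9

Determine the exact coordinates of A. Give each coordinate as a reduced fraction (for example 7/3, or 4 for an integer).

A = (13, 3)

1. A_x = 13  [A = 2·M−B = 2·(9, 6)−(5, 9)]
2. A_y = 3  [A = 2·M−B = 2·(9, 6)−(5, 9)]
   so A = (13, 3)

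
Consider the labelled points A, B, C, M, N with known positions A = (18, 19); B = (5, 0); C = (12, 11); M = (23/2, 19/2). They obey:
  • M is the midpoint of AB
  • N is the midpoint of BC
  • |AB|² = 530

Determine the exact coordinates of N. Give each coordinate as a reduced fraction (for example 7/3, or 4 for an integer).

1. N_x = 17/2  [2·N = B+C = (5, 0)+(12, 11)]
2. N_y = 11/2  [2·N = B+C = (5, 0)+(12, 11)]
   so N = (17/2, 11/2)

N = (17/2, 11/2)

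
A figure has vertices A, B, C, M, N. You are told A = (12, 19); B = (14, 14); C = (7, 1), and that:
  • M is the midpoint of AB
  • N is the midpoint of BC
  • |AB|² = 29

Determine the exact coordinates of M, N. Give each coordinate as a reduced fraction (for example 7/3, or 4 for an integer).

1. M_x = 13  [2·M = A+B = (12, 19)+(14, 14)]
2. M_y = 33/2  [2·M = A+B = (12, 19)+(14, 14)]
   so M = (13, 33/2)
3. N_x = 21/2  [2·N = B+C = (14, 14)+(7, 1)]
4. N_y = 15/2  [2·N = B+C = (14, 14)+(7, 1)]
   so N = (21/2, 15/2)

M = (13, 33/2)
N = (21/2, 15/2)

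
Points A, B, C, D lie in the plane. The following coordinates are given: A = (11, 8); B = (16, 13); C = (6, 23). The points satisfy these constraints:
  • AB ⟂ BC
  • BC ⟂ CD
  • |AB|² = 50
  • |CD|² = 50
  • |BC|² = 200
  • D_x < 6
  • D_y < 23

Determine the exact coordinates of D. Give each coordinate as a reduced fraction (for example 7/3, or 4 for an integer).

1. D_x = 1  [[BC ⟂ CD ⇒ -10x+10y-170=0] ∩ [|D−(6, 23)|²=50]]
2. D_y = 18  [[BC ⟂ CD ⇒ -10x+10y-170=0] ∩ [|D−(6, 23)|²=50]]
   so D = (1, 18)

D = (1, 18)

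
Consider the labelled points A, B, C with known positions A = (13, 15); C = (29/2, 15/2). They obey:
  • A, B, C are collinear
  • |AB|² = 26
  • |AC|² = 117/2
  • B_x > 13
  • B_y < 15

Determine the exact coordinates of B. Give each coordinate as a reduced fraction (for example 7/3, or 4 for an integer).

1. B_x = 14  [[A, B, C are collinear ⇒ -15/2x-3/2y+120=0] ∩ [|B−(13, 15)|²=26]]
2. B_y = 10  [[A, B, C are collinear ⇒ -15/2x-3/2y+120=0] ∩ [|B−(13, 15)|²=26]]
   so B = (14, 10)

B = (14, 10)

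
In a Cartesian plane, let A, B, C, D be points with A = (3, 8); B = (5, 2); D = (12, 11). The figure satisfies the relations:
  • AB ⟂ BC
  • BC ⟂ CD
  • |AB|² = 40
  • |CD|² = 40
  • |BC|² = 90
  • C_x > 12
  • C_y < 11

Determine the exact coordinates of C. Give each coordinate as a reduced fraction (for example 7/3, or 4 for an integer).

C = (14, 5)

1. C_x = 14  [[AB ⟂ BC ⇒ 2x-6y+2=0] ∩ [|C−(12, 11)|²=40]]
2. C_y = 5  [[AB ⟂ BC ⇒ 2x-6y+2=0] ∩ [|C−(12, 11)|²=40]]
   so C = (14, 5)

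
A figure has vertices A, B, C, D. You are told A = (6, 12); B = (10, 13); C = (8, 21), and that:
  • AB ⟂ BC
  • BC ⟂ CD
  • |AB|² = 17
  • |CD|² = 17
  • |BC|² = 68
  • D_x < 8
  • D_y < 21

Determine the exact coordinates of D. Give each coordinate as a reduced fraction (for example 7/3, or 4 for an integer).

D = (4, 20)

1. D_x = 4  [[BC ⟂ CD ⇒ -2x+8y-152=0] ∩ [|D−(8, 21)|²=17]]
2. D_y = 20  [[BC ⟂ CD ⇒ -2x+8y-152=0] ∩ [|D−(8, 21)|²=17]]
   so D = (4, 20)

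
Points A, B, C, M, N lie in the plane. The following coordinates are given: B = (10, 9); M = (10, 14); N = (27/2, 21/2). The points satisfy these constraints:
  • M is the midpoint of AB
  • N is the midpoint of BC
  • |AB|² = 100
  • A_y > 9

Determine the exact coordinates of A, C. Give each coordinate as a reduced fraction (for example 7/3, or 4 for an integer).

1. A_x = 10  [A = 2·M−B = 2·(10, 14)−(10, 9)]
2. A_y = 19  [A = 2·M−B = 2·(10, 14)−(10, 9)]
   so A = (10, 19)
3. C_x = 17  [C = 2·N−B = 2·(27/2, 21/2)−(10, 9)]
4. C_y = 12  [C = 2·N−B = 2·(27/2, 21/2)−(10, 9)]
   so C = (17, 12)

A = (10, 19)
C = (17, 12)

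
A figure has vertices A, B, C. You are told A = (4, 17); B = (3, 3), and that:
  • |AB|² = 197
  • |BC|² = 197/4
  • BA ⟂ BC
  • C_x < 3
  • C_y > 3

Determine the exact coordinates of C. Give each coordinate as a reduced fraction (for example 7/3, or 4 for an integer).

C = (-4, 7/2)

1. C_x = -4  [[BA ⟂ BC ⇒ 1x+14y-45=0] ∩ [|C−(3, 3)|²=197/4]]
2. C_y = 7/2  [[BA ⟂ BC ⇒ 1x+14y-45=0] ∩ [|C−(3, 3)|²=197/4]]
   so C = (-4, 7/2)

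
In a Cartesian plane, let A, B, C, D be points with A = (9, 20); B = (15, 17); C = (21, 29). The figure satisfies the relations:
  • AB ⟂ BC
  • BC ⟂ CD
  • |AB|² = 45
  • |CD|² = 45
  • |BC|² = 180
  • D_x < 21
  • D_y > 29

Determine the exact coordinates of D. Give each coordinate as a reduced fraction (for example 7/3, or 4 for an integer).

D = (15, 32)

1. D_x = 15  [[BC ⟂ CD ⇒ 6x+12y-474=0] ∩ [|D−(21, 29)|²=45]]
2. D_y = 32  [[BC ⟂ CD ⇒ 6x+12y-474=0] ∩ [|D−(21, 29)|²=45]]
   so D = (15, 32)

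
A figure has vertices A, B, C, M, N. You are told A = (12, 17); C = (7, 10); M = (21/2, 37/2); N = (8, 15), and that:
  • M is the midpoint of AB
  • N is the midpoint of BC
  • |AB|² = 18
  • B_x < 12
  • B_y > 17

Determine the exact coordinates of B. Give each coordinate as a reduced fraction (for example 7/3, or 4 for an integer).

1. B_x = 9  [B = 2·M−A = 2·(21/2, 37/2)−(12, 17)]
2. B_y = 20  [B = 2·M−A = 2·(21/2, 37/2)−(12, 17)]
   so B = (9, 20)

B = (9, 20)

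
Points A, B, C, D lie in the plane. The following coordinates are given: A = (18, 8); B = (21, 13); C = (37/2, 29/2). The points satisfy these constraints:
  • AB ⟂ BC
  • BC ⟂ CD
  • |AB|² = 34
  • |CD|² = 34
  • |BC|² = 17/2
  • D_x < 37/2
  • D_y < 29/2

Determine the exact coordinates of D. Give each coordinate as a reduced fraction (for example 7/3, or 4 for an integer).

D = (31/2, 19/2)

1. D_x = 31/2  [[BC ⟂ CD ⇒ -5/2x+3/2y+49/2=0] ∩ [|D−(37/2, 29/2)|²=34]]
2. D_y = 19/2  [[BC ⟂ CD ⇒ -5/2x+3/2y+49/2=0] ∩ [|D−(37/2, 29/2)|²=34]]
   so D = (31/2, 19/2)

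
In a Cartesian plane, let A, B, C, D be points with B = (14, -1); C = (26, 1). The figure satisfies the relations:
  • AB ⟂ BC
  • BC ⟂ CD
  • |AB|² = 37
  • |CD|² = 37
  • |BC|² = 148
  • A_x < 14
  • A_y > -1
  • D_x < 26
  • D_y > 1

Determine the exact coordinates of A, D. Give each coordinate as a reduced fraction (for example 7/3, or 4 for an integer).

1. A_x = 13  [[AB ⟂ BC ⇒ -12x-2y+166=0] ∩ [|A−(14, -1)|²=37]]
2. A_y = 5  [[AB ⟂ BC ⇒ -12x-2y+166=0] ∩ [|A−(14, -1)|²=37]]
   so A = (13, 5)
3. D_x = 25  [[BC ⟂ CD ⇒ 12x+2y-314=0] ∩ [|D−(26, 1)|²=37]]
4. D_y = 7  [[BC ⟂ CD ⇒ 12x+2y-314=0] ∩ [|D−(26, 1)|²=37]]
   so D = (25, 7)

A = (13, 5)
D = (25, 7)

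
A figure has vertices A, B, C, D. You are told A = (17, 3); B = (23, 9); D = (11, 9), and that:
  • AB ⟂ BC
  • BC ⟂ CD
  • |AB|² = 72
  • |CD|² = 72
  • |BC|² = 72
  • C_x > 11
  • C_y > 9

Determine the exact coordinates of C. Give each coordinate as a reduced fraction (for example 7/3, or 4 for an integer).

1. C_x = 17  [[AB ⟂ BC ⇒ 6x+6y-192=0] ∩ [|C−(11, 9)|²=72]]
2. C_y = 15  [[AB ⟂ BC ⇒ 6x+6y-192=0] ∩ [|C−(11, 9)|²=72]]
   so C = (17, 15)

C = (17, 15)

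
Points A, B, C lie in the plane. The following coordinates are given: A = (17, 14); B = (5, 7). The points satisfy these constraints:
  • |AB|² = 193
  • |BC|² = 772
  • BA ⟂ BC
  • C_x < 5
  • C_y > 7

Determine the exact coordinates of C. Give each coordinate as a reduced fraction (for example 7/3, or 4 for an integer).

1. C_x = -9  [[BA ⟂ BC ⇒ 12x+7y-109=0] ∩ [|C−(5, 7)|²=772]]
2. C_y = 31  [[BA ⟂ BC ⇒ 12x+7y-109=0] ∩ [|C−(5, 7)|²=772]]
   so C = (-9, 31)

C = (-9, 31)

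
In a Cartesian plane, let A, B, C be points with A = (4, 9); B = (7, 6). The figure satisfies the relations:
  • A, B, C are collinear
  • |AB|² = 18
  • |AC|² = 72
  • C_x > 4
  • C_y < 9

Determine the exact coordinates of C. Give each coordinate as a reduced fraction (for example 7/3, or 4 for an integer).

C = (10, 3)

1. C_x = 10  [[A, B, C are collinear ⇒ 3x+3y-39=0] ∩ [|C−(4, 9)|²=72]]
2. C_y = 3  [[A, B, C are collinear ⇒ 3x+3y-39=0] ∩ [|C−(4, 9)|²=72]]
   so C = (10, 3)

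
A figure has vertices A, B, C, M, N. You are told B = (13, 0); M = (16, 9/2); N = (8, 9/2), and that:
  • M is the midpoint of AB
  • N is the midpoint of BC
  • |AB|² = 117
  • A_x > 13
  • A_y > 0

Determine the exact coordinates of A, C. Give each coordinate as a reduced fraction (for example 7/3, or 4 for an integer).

A = (19, 9)
C = (3, 9)

1. A_x = 19  [A = 2·M−B = 2·(16, 9/2)−(13, 0)]
2. A_y = 9  [A = 2·M−B = 2·(16, 9/2)−(13, 0)]
   so A = (19, 9)
3. C_x = 3  [C = 2·N−B = 2·(8, 9/2)−(13, 0)]
4. C_y = 9  [C = 2·N−B = 2·(8, 9/2)−(13, 0)]
   so C = (3, 9)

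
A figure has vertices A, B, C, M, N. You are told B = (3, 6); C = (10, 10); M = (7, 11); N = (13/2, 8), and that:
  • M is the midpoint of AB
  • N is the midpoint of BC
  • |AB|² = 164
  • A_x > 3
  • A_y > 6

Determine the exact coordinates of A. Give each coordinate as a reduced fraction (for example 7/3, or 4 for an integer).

A = (11, 16)

1. A_x = 11  [A = 2·M−B = 2·(7, 11)−(3, 6)]
2. A_y = 16  [A = 2·M−B = 2·(7, 11)−(3, 6)]
   so A = (11, 16)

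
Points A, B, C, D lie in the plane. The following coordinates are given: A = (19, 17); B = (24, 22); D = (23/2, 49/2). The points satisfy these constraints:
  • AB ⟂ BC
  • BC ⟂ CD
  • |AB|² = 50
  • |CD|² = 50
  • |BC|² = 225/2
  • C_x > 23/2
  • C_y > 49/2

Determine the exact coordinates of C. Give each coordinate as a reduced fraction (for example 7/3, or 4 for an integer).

1. C_x = 33/2  [[AB ⟂ BC ⇒ 5x+5y-230=0] ∩ [|C−(23/2, 49/2)|²=50]]
2. C_y = 59/2  [[AB ⟂ BC ⇒ 5x+5y-230=0] ∩ [|C−(23/2, 49/2)|²=50]]
   so C = (33/2, 59/2)

C = (33/2, 59/2)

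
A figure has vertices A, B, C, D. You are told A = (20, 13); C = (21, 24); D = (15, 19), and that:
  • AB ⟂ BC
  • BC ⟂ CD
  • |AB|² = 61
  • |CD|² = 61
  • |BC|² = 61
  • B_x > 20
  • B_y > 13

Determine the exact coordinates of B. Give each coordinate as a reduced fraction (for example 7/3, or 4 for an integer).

B = (26, 18)

1. B_x = 26  [[BC ⟂ CD ⇒ 6x+5y-246=0] ∩ [|B−(20, 13)|²=61]]
2. B_y = 18  [[BC ⟂ CD ⇒ 6x+5y-246=0] ∩ [|B−(20, 13)|²=61]]
   so B = (26, 18)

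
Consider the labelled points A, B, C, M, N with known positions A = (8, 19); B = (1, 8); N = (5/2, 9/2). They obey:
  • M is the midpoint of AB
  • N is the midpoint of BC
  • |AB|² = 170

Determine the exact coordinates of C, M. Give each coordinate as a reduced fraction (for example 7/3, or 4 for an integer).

C = (4, 1)
M = (9/2, 27/2)

1. M_x = 9/2  [2·M = A+B = (8, 19)+(1, 8)]
2. M_y = 27/2  [2·M = A+B = (8, 19)+(1, 8)]
   so M = (9/2, 27/2)
3. C_x = 4  [C = 2·N−B = 2·(5/2, 9/2)−(1, 8)]
4. C_y = 1  [C = 2·N−B = 2·(5/2, 9/2)−(1, 8)]
   so C = (4, 1)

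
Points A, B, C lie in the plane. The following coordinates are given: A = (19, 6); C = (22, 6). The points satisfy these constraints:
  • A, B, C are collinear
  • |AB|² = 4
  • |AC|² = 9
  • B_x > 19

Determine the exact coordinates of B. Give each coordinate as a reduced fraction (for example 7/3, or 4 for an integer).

B = (21, 6)

1. B_x = 21  [[A, B, C are collinear ⇒ -3y+18=0] ∩ [|B−(19, 6)|²=4]]
2. B_y = 6  [[A, B, C are collinear ⇒ -3y+18=0] ∩ [|B−(19, 6)|²=4]]
   so B = (21, 6)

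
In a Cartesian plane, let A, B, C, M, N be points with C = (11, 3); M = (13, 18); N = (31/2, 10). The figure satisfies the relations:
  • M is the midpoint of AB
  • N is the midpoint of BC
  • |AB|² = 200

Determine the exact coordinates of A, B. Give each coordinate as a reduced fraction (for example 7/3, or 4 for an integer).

1. B_x = 20  [B = 2·N−C = 2·(31/2, 10)−(11, 3)]
2. B_y = 17  [B = 2·N−C = 2·(31/2, 10)−(11, 3)]
   so B = (20, 17)
3. A_x = 6  [A = 2·M−B = 2·(13, 18)−(20, 17)]
4. A_y = 19  [A = 2·M−B = 2·(13, 18)−(20, 17)]
   so A = (6, 19)

A = (6, 19)
B = (20, 17)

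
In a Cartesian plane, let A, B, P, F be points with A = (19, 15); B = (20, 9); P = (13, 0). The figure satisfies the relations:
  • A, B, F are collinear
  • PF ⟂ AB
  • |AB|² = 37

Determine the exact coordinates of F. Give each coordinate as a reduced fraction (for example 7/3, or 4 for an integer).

1. F_x = 787/37  [[A, B, F are collinear ⇒ 6x+1y-129=0] ∩ [PF ⟂ AB ⇒ 1x-6y-13=0]]
2. F_y = 51/37  [[A, B, F are collinear ⇒ 6x+1y-129=0] ∩ [PF ⟂ AB ⇒ 1x-6y-13=0]]
   so F = (787/37, 51/37)

F = (787/37, 51/37)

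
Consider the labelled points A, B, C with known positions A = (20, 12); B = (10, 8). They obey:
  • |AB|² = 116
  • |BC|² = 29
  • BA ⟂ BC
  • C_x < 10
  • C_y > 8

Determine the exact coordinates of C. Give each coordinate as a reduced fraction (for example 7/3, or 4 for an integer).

C = (8, 13)

1. C_x = 8  [[BA ⟂ BC ⇒ 10x+4y-132=0] ∩ [|C−(10, 8)|²=29]]
2. C_y = 13  [[BA ⟂ BC ⇒ 10x+4y-132=0] ∩ [|C−(10, 8)|²=29]]
   so C = (8, 13)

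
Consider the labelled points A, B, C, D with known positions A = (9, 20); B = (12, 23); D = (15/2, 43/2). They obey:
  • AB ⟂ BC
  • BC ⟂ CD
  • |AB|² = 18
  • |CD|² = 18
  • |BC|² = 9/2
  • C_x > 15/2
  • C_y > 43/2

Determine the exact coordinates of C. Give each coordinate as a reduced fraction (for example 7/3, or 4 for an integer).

C = (21/2, 49/2)

1. C_x = 21/2  [[AB ⟂ BC ⇒ 3x+3y-105=0] ∩ [|C−(15/2, 43/2)|²=18]]
2. C_y = 49/2  [[AB ⟂ BC ⇒ 3x+3y-105=0] ∩ [|C−(15/2, 43/2)|²=18]]
   so C = (21/2, 49/2)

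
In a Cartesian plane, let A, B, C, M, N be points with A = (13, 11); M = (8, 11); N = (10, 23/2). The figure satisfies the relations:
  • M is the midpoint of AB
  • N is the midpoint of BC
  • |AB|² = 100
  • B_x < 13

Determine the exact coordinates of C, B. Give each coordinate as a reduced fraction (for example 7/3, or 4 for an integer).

C = (17, 12)
B = (3, 11)

1. B_x = 3  [B = 2·M−A = 2·(8, 11)−(13, 11)]
2. B_y = 11  [B = 2·M−A = 2·(8, 11)−(13, 11)]
   so B = (3, 11)
3. C_x = 17  [C = 2·N−B = 2·(10, 23/2)−(3, 11)]
4. C_y = 12  [C = 2·N−B = 2·(10, 23/2)−(3, 11)]
   so C = (17, 12)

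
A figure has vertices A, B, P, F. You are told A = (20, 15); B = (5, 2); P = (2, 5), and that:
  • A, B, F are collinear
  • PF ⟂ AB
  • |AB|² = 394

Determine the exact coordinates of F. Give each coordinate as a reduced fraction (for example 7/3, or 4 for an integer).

1. F_x = 940/197  [[A, B, F are collinear ⇒ 13x-15y-35=0] ∩ [PF ⟂ AB ⇒ -15x-13y+95=0]]
2. F_y = 355/197  [[A, B, F are collinear ⇒ 13x-15y-35=0] ∩ [PF ⟂ AB ⇒ -15x-13y+95=0]]
   so F = (940/197, 355/197)

F = (940/197, 355/197)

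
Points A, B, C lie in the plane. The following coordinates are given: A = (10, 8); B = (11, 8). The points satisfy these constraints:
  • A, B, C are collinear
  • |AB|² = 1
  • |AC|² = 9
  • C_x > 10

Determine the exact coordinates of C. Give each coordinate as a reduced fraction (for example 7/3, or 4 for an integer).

1. C_x = 13  [[A, B, C are collinear ⇒ 1y-8=0] ∩ [|C−(10, 8)|²=9]]
2. C_y = 8  [[A, B, C are collinear ⇒ 1y-8=0] ∩ [|C−(10, 8)|²=9]]
   so C = (13, 8)

C = (13, 8)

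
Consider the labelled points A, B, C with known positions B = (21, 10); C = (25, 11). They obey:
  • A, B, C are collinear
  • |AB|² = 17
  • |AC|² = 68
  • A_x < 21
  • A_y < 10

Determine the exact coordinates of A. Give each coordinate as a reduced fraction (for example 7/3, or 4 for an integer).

A = (17, 9)

1. A_x = 17  [[A, B, C are collinear ⇒ -1x+4y-19=0] ∩ [|A−(21, 10)|²=17]]
2. A_y = 9  [[A, B, C are collinear ⇒ -1x+4y-19=0] ∩ [|A−(21, 10)|²=17]]
   so A = (17, 9)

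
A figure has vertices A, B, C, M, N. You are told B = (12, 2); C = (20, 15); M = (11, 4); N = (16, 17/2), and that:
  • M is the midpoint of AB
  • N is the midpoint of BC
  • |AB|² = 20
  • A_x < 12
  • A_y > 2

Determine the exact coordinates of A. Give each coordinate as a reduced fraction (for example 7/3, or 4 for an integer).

1. A_x = 10  [A = 2·M−B = 2·(11, 4)−(12, 2)]
2. A_y = 6  [A = 2·M−B = 2·(11, 4)−(12, 2)]
   so A = (10, 6)

A = (10, 6)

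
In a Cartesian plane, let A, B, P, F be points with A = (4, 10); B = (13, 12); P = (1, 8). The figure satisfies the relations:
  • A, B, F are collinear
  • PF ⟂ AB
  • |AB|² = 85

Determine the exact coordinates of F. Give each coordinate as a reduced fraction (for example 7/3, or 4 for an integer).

1. F_x = 61/85  [[A, B, F are collinear ⇒ -2x+9y-82=0] ∩ [PF ⟂ AB ⇒ 9x+2y-25=0]]
2. F_y = 788/85  [[A, B, F are collinear ⇒ -2x+9y-82=0] ∩ [PF ⟂ AB ⇒ 9x+2y-25=0]]
   so F = (61/85, 788/85)

F = (61/85, 788/85)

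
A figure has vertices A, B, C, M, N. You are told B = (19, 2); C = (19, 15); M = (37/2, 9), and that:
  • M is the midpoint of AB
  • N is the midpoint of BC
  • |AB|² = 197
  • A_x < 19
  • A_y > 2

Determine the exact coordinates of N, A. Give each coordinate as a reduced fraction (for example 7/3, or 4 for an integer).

1. A_x = 18  [A = 2·M−B = 2·(37/2, 9)−(19, 2)]
2. A_y = 16  [A = 2·M−B = 2·(37/2, 9)−(19, 2)]
   so A = (18, 16)
3. N_x = 19  [2·N = B+C = (19, 2)+(19, 15)]
4. N_y = 17/2  [2·N = B+C = (19, 2)+(19, 15)]
   so N = (19, 17/2)

N = (19, 17/2)
A = (18, 16)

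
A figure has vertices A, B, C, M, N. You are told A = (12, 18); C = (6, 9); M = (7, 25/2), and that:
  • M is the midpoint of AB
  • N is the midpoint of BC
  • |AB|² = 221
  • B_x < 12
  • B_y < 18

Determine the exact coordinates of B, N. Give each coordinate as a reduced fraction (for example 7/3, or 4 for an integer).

1. B_x = 2  [B = 2·M−A = 2·(7, 25/2)−(12, 18)]
2. B_y = 7  [B = 2·M−A = 2·(7, 25/2)−(12, 18)]
   so B = (2, 7)
3. N_x = 4  [2·N = B+C = (2, 7)+(6, 9)]
4. N_y = 8  [2·N = B+C = (2, 7)+(6, 9)]
   so N = (4, 8)

B = (2, 7)
N = (4, 8)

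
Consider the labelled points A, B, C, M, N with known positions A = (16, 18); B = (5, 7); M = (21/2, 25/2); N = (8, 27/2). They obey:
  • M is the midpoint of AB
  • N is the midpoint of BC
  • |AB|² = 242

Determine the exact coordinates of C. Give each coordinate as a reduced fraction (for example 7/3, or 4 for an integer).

1. C_x = 11  [C = 2·N−B = 2·(8, 27/2)−(5, 7)]
2. C_y = 20  [C = 2·N−B = 2·(8, 27/2)−(5, 7)]
   so C = (11, 20)

C = (11, 20)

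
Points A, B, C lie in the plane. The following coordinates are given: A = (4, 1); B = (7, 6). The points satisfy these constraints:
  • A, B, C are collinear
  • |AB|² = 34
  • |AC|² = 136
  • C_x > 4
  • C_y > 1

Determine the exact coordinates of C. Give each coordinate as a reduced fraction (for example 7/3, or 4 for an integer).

C = (10, 11)

1. C_x = 10  [[A, B, C are collinear ⇒ -5x+3y+17=0] ∩ [|C−(4, 1)|²=136]]
2. C_y = 11  [[A, B, C are collinear ⇒ -5x+3y+17=0] ∩ [|C−(4, 1)|²=136]]
   so C = (10, 11)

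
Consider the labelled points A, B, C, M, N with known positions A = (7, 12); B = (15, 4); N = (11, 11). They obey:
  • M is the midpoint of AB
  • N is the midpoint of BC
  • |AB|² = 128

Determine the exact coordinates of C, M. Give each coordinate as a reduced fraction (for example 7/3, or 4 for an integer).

1. M_x = 11  [2·M = A+B = (7, 12)+(15, 4)]
2. M_y = 8  [2·M = A+B = (7, 12)+(15, 4)]
   so M = (11, 8)
3. C_x = 7  [C = 2·N−B = 2·(11, 11)−(15, 4)]
4. C_y = 18  [C = 2·N−B = 2·(11, 11)−(15, 4)]
   so C = (7, 18)

C = (7, 18)
M = (11, 8)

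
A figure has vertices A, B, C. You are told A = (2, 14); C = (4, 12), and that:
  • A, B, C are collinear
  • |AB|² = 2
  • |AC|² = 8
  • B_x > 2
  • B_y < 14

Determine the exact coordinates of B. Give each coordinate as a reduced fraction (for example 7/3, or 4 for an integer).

B = (3, 13)

1. B_x = 3  [[A, B, C are collinear ⇒ -2x-2y+32=0] ∩ [|B−(2, 14)|²=2]]
2. B_y = 13  [[A, B, C are collinear ⇒ -2x-2y+32=0] ∩ [|B−(2, 14)|²=2]]
   so B = (3, 13)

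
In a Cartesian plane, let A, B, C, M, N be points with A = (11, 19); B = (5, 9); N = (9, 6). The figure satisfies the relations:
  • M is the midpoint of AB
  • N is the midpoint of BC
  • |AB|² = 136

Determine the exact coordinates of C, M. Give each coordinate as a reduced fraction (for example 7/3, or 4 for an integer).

1. M_x = 8  [2·M = A+B = (11, 19)+(5, 9)]
2. M_y = 14  [2·M = A+B = (11, 19)+(5, 9)]
   so M = (8, 14)
3. C_x = 13  [C = 2·N−B = 2·(9, 6)−(5, 9)]
4. C_y = 3  [C = 2·N−B = 2·(9, 6)−(5, 9)]
   so C = (13, 3)

C = (13, 3)
M = (8, 14)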